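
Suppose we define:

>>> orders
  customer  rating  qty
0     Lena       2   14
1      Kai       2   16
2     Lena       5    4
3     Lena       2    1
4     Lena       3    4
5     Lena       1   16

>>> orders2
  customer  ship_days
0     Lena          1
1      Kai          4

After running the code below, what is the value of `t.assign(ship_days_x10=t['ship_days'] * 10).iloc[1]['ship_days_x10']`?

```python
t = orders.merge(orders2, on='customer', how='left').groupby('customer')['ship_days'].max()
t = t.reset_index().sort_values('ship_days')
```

merge on 'customer' (how='left') → 6 rows:
  customer  rating  qty  ship_days
0     Lena       2   14          1
1      Kai       2   16          4
2     Lena       5    4          1
3     Lena       2    1          1
4     Lena       3    4          1
5     Lena       1   16          1
group by customer, max of ship_days:
customer
Kai     4
Lena    1
Name: ship_days, dtype: int64
reset_index():
  customer  ship_days
0      Kai          4
1     Lena          1
sort by ship_days:
  customer  ship_days
1     Lena          1
0      Kai          4
add column ship_days_x10 = t['ship_days'] * 10:
  customer  ship_days  ship_days_x10
1     Lena          1             10
0      Kai          4             40
The value at position 1, column 'ship_days_x10' is 40.

40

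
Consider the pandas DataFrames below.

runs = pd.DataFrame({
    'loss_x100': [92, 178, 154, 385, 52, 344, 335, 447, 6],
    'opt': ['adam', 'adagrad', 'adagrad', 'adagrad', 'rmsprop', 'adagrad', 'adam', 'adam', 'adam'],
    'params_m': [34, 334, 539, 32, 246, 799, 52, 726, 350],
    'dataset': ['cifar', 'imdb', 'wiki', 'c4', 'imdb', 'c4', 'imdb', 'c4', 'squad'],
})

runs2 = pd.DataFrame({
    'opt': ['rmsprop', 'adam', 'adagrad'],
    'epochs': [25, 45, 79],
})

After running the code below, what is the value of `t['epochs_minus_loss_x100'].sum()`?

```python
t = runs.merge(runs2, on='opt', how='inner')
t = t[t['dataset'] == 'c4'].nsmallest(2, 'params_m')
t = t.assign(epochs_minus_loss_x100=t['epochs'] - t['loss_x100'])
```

-708

merge on 'opt' (how='inner') → 9 rows:
   loss_x100      opt  params_m dataset  epochs
0         92     adam        34   cifar      45
1        178  adagrad       334    imdb      79
2        154  adagrad       539    wiki      79
3        385  adagrad        32      c4      79
4         52  rmsprop       246    imdb      25
5        344  adagrad       799      c4      79
6        335     adam        52    imdb      45
7        447     adam       726      c4      45
8          6     adam       350   squad      45
filter rows where dataset == 'c4':
   loss_x100      opt  params_m dataset  epochs
3        385  adagrad        32      c4      79
5        344  adagrad       799      c4      79
7        447     adam       726      c4      45
take 2 rows with smallest params_m:
   loss_x100      opt  params_m dataset  epochs
3        385  adagrad        32      c4      79
7        447     adam       726      c4      45
add column epochs_minus_loss_x100 = t['epochs'] - t['loss_x100']:
   loss_x100      opt  params_m dataset  epochs  epochs_minus_loss_x100
3        385  adagrad        32      c4      79                    -306
7        447     adam       726      c4      45                    -402
Taking the sum of column 'epochs_minus_loss_x100' gives -708.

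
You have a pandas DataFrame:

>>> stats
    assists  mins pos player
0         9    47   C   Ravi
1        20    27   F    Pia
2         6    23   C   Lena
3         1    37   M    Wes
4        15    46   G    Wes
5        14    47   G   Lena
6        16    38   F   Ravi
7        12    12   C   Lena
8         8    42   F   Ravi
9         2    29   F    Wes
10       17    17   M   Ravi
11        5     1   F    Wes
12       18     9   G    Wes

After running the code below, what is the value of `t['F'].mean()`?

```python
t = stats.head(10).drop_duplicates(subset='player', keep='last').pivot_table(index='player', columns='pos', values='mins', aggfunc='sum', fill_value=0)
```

24.5

take first 10 rows:
   assists  mins pos player
0        9    47   C   Ravi
1       20    27   F    Pia
2        6    23   C   Lena
3        1    37   M    Wes
4       15    46   G    Wes
5       14    47   G   Lena
6       16    38   F   Ravi
7       12    12   C   Lena
8        8    42   F   Ravi
9        2    29   F    Wes
drop duplicate player (keep=last):
   assists  mins pos player
1       20    27   F    Pia
7       12    12   C   Lena
8        8    42   F   Ravi
9        2    29   F    Wes
pivot: rows=player, cols=pos, sum(mins):
pos      C   F
player        
Lena    12   0
Pia      0  27
Ravi     0  42
Wes      0  29
Taking the mean of column 'F' gives 24.5.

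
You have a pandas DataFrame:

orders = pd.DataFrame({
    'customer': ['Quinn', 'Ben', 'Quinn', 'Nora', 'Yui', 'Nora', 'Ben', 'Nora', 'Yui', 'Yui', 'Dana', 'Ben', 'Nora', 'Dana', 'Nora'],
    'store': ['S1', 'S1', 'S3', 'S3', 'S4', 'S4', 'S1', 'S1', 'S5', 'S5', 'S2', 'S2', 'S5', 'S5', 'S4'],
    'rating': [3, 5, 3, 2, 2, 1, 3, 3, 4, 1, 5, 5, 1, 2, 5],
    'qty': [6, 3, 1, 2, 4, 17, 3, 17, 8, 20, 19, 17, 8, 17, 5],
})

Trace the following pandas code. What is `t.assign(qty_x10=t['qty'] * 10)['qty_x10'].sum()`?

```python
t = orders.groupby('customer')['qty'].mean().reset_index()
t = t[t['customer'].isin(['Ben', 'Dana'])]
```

256.666666667

group by customer, mean of qty:
customer
Ben       7.666667
Dana     18.000000
Nora      9.800000
Quinn     3.500000
Yui      10.666667
Name: qty, dtype: float64
reset_index():
  customer        qty
0      Ben   7.666667
1     Dana  18.000000
2     Nora   9.800000
3    Quinn   3.500000
4      Yui  10.666667
filter rows where customer in ['Ben', 'Dana']:
  customer        qty
0      Ben   7.666667
1     Dana  18.000000
add column qty_x10 = t['qty'] * 10:
  customer        qty     qty_x10
0      Ben   7.666667   76.666667
1     Dana  18.000000  180.000000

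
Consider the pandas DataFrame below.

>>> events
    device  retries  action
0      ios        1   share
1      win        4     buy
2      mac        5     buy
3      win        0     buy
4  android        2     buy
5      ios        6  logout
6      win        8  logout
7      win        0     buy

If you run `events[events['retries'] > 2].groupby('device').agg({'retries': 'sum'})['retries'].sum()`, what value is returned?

23

filter rows where retries > 2:
  device  retries  action
1    win        4     buy
2    mac        5     buy
5    ios        6  logout
6    win        8  logout
group by device, sum of retries:
        retries
device         
ios           6
mac           5
win          12
Taking the sum of column 'retries' gives 23.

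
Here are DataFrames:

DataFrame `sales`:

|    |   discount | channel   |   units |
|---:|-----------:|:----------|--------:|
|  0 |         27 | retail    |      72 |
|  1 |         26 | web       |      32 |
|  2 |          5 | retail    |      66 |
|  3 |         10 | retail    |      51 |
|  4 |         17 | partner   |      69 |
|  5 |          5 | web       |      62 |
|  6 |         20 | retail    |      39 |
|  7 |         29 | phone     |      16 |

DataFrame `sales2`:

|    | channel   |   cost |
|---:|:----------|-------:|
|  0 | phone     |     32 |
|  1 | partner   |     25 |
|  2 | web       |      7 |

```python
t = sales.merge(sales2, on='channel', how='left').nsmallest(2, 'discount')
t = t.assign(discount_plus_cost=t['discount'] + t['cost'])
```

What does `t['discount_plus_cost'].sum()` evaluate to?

12.0

merge on 'channel' (how='left') → 8 rows:
   discount  channel  units  cost
0        27   retail     72   NaN
1        26      web     32   7.0
2         5   retail     66   NaN
3        10   retail     51   NaN
4        17  partner     69  25.0
5         5      web     62   7.0
6        20   retail     39   NaN
7        29    phone     16  32.0
take 2 rows with smallest discount:
   discount channel  units  cost
2         5  retail     66   NaN
5         5     web     62   7.0
add column discount_plus_cost = t['discount'] + t['cost']:
   discount channel  units  cost  discount_plus_cost
2         5  retail     66   NaN                 NaN
5         5     web     62   7.0                12.0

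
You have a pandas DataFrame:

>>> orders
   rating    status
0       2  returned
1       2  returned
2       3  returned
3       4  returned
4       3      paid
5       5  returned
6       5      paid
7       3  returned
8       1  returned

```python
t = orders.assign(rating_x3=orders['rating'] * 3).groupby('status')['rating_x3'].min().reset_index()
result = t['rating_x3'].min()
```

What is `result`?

3

add column rating_x3 = orders['rating'] * 3:
   rating    status  rating_x3
0       2  returned          6
1       2  returned          6
2       3  returned          9
3       4  returned         12
4       3      paid          9
5       5  returned         15
6       5      paid         15
7       3  returned          9
8       1  returned          3
group by status, min of rating_x3:
status
paid        9
returned    3
Name: rating_x3, dtype: int64
reset_index():
     status  rating_x3
0      paid          9
1  returned          3
Reading off the min of column 'rating_x3', we get 3.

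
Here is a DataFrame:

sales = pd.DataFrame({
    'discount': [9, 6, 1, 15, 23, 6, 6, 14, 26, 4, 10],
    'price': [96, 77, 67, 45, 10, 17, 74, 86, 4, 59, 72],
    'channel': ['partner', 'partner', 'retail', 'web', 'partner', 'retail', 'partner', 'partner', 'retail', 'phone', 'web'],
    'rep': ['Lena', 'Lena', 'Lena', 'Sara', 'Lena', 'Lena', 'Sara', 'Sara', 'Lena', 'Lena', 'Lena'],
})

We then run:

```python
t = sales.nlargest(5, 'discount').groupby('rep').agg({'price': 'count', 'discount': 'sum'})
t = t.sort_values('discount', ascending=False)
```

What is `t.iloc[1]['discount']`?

29

take 5 rows with largest discount:
    discount  price  channel   rep
8         26      4   retail  Lena
4         23     10  partner  Lena
3         15     45      web  Sara
7         14     86  partner  Sara
10        10     72      web  Lena
group by rep: count(price), sum(discount):
      price  discount
rep                  
Lena      3        59
Sara      2        29
sort by discount descending:
      price  discount
rep                  
Lena      3        59
Sara      2        29
The value at position 1, column 'discount' is 29.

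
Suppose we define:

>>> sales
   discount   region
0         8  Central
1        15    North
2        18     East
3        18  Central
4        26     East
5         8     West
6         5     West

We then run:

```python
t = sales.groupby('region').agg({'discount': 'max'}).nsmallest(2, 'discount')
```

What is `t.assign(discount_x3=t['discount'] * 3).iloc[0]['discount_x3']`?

group by region, max of discount:
         discount
region           
Central        18
East           26
North          15
West            8
take 2 rows with smallest discount:
        discount
region          
West           8
North         15
add column discount_x3 = t['discount'] * 3:
        discount  discount_x3
region                       
West           8           24
North         15           45

24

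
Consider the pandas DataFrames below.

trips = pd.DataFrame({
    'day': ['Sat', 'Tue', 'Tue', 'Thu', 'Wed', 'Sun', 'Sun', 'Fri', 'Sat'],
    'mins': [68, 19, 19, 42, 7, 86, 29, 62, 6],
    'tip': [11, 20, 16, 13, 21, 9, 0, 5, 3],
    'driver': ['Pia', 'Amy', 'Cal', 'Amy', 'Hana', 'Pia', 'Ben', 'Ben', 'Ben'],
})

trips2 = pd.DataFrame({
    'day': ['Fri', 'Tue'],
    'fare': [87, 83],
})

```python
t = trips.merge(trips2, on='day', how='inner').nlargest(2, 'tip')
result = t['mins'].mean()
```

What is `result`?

merge on 'day' (how='inner') → 3 rows:
   day  mins  tip driver  fare
0  Tue    19   20    Amy    83
1  Tue    19   16    Cal    83
2  Fri    62    5    Ben    87
take 2 rows with largest tip:
   day  mins  tip driver  fare
0  Tue    19   20    Amy    83
1  Tue    19   16    Cal    83
So mean() = 19.0.

19.0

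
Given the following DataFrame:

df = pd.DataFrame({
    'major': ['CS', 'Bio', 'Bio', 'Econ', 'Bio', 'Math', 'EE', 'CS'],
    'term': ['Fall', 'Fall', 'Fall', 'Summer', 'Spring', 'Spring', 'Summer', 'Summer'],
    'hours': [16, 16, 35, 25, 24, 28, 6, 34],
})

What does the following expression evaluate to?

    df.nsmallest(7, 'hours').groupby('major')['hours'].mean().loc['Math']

28.0

take 7 rows with smallest hours:
  major    term  hours
6    EE  Summer      6
0    CS    Fall     16
1   Bio    Fall     16
4   Bio  Spring     24
3  Econ  Summer     25
5  Math  Spring     28
7    CS  Summer     34
group by major, mean of hours:
major
Bio     20.0
CS      25.0
EE       6.0
Econ    25.0
Math    28.0
Name: hours, dtype: float64
Finally, value at index 'Math' = 28.0.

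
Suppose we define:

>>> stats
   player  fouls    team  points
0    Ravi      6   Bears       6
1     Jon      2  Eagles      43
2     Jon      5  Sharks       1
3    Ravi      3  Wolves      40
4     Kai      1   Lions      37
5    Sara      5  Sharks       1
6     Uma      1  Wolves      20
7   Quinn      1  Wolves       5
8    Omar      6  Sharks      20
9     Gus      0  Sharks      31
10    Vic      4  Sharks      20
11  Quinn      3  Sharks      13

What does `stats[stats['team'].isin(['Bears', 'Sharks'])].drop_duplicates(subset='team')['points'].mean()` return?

filter rows where team in ['Bears', 'Sharks']:
   player  fouls    team  points
0    Ravi      6   Bears       6
2     Jon      5  Sharks       1
5    Sara      5  Sharks       1
8    Omar      6  Sharks      20
9     Gus      0  Sharks      31
10    Vic      4  Sharks      20
11  Quinn      3  Sharks      13
drop duplicate team (keep=first):
  player  fouls    team  points
0   Ravi      6   Bears       6
2    Jon      5  Sharks       1
The mean of column 'points' is 3.5.

3.5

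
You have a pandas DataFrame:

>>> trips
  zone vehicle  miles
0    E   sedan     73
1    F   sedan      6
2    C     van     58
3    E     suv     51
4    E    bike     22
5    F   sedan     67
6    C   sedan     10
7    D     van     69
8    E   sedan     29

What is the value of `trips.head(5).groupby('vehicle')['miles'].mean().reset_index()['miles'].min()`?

take first 5 rows:
  zone vehicle  miles
0    E   sedan     73
1    F   sedan      6
2    C     van     58
3    E     suv     51
4    E    bike     22
group by vehicle, mean of miles:
vehicle
bike     22.0
sedan    39.5
suv      51.0
van      58.0
Name: miles, dtype: float64
reset_index():
  vehicle  miles
0    bike   22.0
1   sedan   39.5
2     suv   51.0
3     van   58.0
Then the min of column 'miles': 22.0

22.0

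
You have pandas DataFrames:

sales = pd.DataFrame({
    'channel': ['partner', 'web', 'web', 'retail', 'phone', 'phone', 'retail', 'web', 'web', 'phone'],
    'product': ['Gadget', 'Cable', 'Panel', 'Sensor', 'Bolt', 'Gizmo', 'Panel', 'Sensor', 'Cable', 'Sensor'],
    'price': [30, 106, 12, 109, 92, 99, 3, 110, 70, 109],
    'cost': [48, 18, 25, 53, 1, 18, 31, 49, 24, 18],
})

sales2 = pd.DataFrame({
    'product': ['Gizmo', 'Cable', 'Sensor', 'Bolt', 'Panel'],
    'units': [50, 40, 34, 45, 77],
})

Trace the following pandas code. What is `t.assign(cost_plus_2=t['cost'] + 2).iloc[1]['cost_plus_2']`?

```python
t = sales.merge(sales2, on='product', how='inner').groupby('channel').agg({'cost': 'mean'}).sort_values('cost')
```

merge on 'product' (how='inner') → 9 rows:
  channel product  price  cost  units
0     web   Cable    106    18     40
1     web   Panel     12    25     77
2  retail  Sensor    109    53     34
3   phone    Bolt     92     1     45
4   phone   Gizmo     99    18     50
5  retail   Panel      3    31     77
6     web  Sensor    110    49     34
7     web   Cable     70    24     40
8   phone  Sensor    109    18     34
group by channel, mean of cost:
              cost
channel           
phone    12.333333
retail   42.000000
web      29.000000
sort by cost:
              cost
channel           
phone    12.333333
web      29.000000
retail   42.000000
add column cost_plus_2 = t['cost'] + 2:
              cost  cost_plus_2
channel                        
phone    12.333333    14.333333
web      29.000000    31.000000
retail   42.000000    44.000000
So iloc[1]['cost_plus_2'] = 31.0.

31.0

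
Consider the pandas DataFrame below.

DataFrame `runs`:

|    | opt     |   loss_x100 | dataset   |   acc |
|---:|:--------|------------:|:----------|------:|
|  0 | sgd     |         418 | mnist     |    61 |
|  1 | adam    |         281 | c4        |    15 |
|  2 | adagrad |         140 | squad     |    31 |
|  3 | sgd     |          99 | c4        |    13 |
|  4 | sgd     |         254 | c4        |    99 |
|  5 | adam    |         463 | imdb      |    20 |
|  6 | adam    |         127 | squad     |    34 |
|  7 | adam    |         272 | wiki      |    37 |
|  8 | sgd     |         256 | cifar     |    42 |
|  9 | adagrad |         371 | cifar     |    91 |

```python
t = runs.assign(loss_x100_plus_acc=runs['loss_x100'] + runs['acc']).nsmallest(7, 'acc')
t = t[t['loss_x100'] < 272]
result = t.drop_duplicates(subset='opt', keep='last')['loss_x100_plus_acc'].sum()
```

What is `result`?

add column loss_x100_plus_acc = runs['loss_x100'] + runs['acc']:
       opt  loss_x100 dataset  acc  loss_x100_plus_acc
0      sgd        418   mnist   61                 479
1     adam        281      c4   15                 296
2  adagrad        140   squad   31                 171
3      sgd         99      c4   13                 112
4      sgd        254      c4   99                 353
5     adam        463    imdb   20                 483
6     adam        127   squad   34                 161
7     adam        272    wiki   37                 309
8      sgd        256   cifar   42                 298
9  adagrad        371   cifar   91                 462
take 7 rows with smallest acc:
       opt  loss_x100 dataset  acc  loss_x100_plus_acc
3      sgd         99      c4   13                 112
1     adam        281      c4   15                 296
5     adam        463    imdb   20                 483
2  adagrad        140   squad   31                 171
6     adam        127   squad   34                 161
7     adam        272    wiki   37                 309
8      sgd        256   cifar   42                 298
filter rows where loss_x100 < 272:
       opt  loss_x100 dataset  acc  loss_x100_plus_acc
3      sgd         99      c4   13                 112
2  adagrad        140   squad   31                 171
6     adam        127   squad   34                 161
8      sgd        256   cifar   42                 298
drop duplicate opt (keep=last):
       opt  loss_x100 dataset  acc  loss_x100_plus_acc
2  adagrad        140   squad   31                 171
6     adam        127   squad   34                 161
8      sgd        256   cifar   42                 298
Taking the sum of column 'loss_x100_plus_acc' gives 630.

630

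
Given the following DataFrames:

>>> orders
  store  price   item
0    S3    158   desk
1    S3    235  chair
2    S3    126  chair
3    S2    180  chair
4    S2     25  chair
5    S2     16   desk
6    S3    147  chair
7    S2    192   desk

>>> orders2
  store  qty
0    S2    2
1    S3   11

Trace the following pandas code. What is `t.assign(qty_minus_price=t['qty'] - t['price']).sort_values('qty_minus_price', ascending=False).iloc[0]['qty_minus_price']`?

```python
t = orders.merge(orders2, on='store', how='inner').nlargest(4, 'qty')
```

merge on 'store' (how='inner') → 8 rows:
  store  price   item  qty
0    S3    158   desk   11
1    S3    235  chair   11
2    S3    126  chair   11
3    S2    180  chair    2
4    S2     25  chair    2
5    S2     16   desk    2
6    S3    147  chair   11
7    S2    192   desk    2
take 4 rows with largest qty:
  store  price   item  qty
0    S3    158   desk   11
1    S3    235  chair   11
2    S3    126  chair   11
6    S3    147  chair   11
add column qty_minus_price = t['qty'] - t['price']:
  store  price   item  qty  qty_minus_price
0    S3    158   desk   11             -147
1    S3    235  chair   11             -224
2    S3    126  chair   11             -115
6    S3    147  chair   11             -136
sort by qty_minus_price descending:
  store  price   item  qty  qty_minus_price
2    S3    126  chair   11             -115
6    S3    147  chair   11             -136
0    S3    158   desk   11             -147
1    S3    235  chair   11             -224
Then the value at position 0, column 'qty_minus_price': -115

-115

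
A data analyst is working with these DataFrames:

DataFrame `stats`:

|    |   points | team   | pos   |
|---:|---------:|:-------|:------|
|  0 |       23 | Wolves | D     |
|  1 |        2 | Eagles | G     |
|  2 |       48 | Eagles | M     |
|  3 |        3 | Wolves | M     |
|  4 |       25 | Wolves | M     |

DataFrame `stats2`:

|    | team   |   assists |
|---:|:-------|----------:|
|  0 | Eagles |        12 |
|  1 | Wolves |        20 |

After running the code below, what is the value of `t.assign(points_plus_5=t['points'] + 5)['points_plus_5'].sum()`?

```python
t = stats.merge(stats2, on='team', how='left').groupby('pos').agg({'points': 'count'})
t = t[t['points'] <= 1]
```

merge on 'team' (how='left') → 5 rows:
   points    team pos  assists
0      23  Wolves   D       20
1       2  Eagles   G       12
2      48  Eagles   M       12
3       3  Wolves   M       20
4      25  Wolves   M       20
group by pos, count of points:
     points
pos        
D         1
G         1
M         3
filter rows where points <= 1:
     points
pos        
D         1
G         1
add column points_plus_5 = t['points'] + 5:
     points  points_plus_5
pos                       
D         1              6
G         1              6
Then the sum of column 'points_plus_5': 12

12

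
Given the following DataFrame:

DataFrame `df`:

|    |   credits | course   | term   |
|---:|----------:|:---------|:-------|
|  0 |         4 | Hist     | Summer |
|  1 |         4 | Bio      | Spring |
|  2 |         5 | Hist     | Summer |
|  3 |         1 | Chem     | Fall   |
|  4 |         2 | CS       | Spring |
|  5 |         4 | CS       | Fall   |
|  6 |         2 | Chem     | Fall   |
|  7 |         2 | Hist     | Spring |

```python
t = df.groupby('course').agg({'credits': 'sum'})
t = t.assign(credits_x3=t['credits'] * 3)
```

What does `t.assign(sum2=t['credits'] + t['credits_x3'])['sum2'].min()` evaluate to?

12

group by course, sum of credits:
        credits
course         
Bio           4
CS            6
Chem          3
Hist         11
add column credits_x3 = t['credits'] * 3:
        credits  credits_x3
course                     
Bio           4          12
CS            6          18
Chem          3           9
Hist         11          33
add column sum2 = t['credits'] + t['credits_x3']:
        credits  credits_x3  sum2
course                           
Bio           4          12    16
CS            6          18    24
Chem          3           9    12
Hist         11          33    44
Finally, min of column 'sum2' = 12.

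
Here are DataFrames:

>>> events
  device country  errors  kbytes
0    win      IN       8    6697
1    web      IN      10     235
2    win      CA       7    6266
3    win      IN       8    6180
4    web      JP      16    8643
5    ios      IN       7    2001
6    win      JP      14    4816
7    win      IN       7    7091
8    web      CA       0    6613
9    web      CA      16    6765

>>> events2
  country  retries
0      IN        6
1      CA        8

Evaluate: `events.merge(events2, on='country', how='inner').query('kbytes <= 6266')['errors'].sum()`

32

merge on 'country' (how='inner') → 8 rows:
  device country  errors  kbytes  retries
0    win      IN       8    6697        6
1    web      IN      10     235        6
2    win      CA       7    6266        8
3    win      IN       8    6180        6
4    ios      IN       7    2001        6
5    win      IN       7    7091        6
6    web      CA       0    6613        8
7    web      CA      16    6765        8
filter rows where kbytes <= 6266:
  device country  errors  kbytes  retries
1    web      IN      10     235        6
2    win      CA       7    6266        8
3    win      IN       8    6180        6
4    ios      IN       7    2001        6
Then the sum of column 'errors': 32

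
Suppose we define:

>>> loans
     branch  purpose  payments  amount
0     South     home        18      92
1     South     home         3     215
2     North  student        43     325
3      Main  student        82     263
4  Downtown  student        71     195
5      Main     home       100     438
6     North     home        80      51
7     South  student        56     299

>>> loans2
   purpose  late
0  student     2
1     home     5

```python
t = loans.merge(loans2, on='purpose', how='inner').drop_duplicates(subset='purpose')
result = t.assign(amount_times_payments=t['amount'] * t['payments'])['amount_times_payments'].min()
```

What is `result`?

merge on 'purpose' (how='inner') → 8 rows:
     branch  purpose  payments  amount  late
0     South     home        18      92     5
1     South     home         3     215     5
2     North  student        43     325     2
3      Main  student        82     263     2
4  Downtown  student        71     195     2
5      Main     home       100     438     5
6     North     home        80      51     5
7     South  student        56     299     2
drop duplicate purpose (keep=first):
  branch  purpose  payments  amount  late
0  South     home        18      92     5
2  North  student        43     325     2
add column amount_times_payments = t['amount'] * t['payments']:
  branch  purpose  payments  amount  late  amount_times_payments
0  South     home        18      92     5                   1656
2  North  student        43     325     2                  13975

1656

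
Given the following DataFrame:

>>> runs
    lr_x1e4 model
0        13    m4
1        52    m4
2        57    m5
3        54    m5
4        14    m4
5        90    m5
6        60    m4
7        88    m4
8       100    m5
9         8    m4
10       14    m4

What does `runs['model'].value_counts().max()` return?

value_counts of model:
model
m4    7
m5    4
Name: count, dtype: int64
So max() = 7.

7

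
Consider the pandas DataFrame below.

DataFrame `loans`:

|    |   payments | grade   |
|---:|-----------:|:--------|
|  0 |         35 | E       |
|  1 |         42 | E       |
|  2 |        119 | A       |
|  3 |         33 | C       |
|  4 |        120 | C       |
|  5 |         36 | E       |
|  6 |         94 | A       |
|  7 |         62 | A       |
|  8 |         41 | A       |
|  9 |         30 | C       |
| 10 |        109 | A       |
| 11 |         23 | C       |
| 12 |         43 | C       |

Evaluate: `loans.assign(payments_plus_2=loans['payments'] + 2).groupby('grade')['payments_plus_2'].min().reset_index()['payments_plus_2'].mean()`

35.0

add column payments_plus_2 = loans['payments'] + 2:
    payments grade  payments_plus_2
0         35     E               37
1         42     E               44
2        119     A              121
3         33     C               35
4        120     C              122
5         36     E               38
6         94     A               96
7         62     A               64
8         41     A               43
9         30     C               32
10       109     A              111
11        23     C               25
12        43     C               45
group by grade, min of payments_plus_2:
grade
A    43
C    25
E    37
Name: payments_plus_2, dtype: int64
reset_index():
  grade  payments_plus_2
0     A               43
1     C               25
2     E               37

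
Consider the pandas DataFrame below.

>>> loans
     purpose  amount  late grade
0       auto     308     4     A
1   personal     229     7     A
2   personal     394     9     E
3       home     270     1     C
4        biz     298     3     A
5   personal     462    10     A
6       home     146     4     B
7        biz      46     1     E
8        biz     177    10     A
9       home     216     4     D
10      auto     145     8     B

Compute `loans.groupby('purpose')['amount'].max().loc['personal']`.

462

group by purpose, max of amount:
purpose
auto        308
biz         298
home        270
personal    462
Name: amount, dtype: int64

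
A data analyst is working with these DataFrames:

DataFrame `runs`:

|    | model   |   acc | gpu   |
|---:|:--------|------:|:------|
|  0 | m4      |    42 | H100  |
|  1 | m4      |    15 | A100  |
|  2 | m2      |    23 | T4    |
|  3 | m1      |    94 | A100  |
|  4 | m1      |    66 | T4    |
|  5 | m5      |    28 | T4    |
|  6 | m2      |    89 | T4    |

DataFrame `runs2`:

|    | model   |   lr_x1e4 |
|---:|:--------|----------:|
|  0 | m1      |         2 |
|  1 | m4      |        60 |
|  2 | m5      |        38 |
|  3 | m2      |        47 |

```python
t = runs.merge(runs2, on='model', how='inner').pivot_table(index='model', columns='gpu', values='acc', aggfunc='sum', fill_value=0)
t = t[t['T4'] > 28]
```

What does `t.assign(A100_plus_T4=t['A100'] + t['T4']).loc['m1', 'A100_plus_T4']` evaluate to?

160

merge on 'model' (how='inner') → 7 rows:
  model  acc   gpu  lr_x1e4
0    m4   42  H100       60
1    m4   15  A100       60
2    m2   23    T4       47
3    m1   94  A100        2
4    m1   66    T4        2
5    m5   28    T4       38
6    m2   89    T4       47
pivot: rows=model, cols=gpu, sum(acc):
gpu    A100  H100   T4
model                 
m1       94     0   66
m2        0     0  112
m4       15    42    0
m5        0     0   28
filter rows where T4 > 28:
gpu    A100  H100   T4
model                 
m1       94     0   66
m2        0     0  112
add column A100_plus_T4 = t['A100'] + t['T4']:
gpu    A100  H100   T4  A100_plus_T4
model                               
m1       94     0   66           160
m2        0     0  112           112
Then the value at row 'm1', column 'A100_plus_T4': 160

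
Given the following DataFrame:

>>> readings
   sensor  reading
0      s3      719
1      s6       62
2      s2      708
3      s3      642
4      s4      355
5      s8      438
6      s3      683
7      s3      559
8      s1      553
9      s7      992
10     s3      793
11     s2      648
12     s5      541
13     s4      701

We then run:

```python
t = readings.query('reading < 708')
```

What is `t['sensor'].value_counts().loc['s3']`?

filter rows where reading < 708:
   sensor  reading
1      s6       62
3      s3      642
4      s4      355
5      s8      438
6      s3      683
7      s3      559
8      s1      553
11     s2      648
12     s5      541
13     s4      701
value_counts of sensor:
sensor
s3    3
s4    2
s6    1
s8    1
s1    1
s2    1
s5    1
Name: count, dtype: int64

3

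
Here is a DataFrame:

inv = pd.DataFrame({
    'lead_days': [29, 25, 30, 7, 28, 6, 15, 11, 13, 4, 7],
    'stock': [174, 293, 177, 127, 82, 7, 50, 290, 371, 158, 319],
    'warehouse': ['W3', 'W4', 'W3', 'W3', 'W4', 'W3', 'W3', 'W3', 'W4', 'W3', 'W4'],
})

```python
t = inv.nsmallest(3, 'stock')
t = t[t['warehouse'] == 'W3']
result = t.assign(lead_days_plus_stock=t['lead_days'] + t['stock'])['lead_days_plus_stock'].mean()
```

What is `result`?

39.0

take 3 rows with smallest stock:
   lead_days  stock warehouse
5          6      7        W3
6         15     50        W3
4         28     82        W4
filter rows where warehouse == 'W3':
   lead_days  stock warehouse
5          6      7        W3
6         15     50        W3
add column lead_days_plus_stock = t['lead_days'] + t['stock']:
   lead_days  stock warehouse  lead_days_plus_stock
5          6      7        W3                    13
6         15     50        W3                    65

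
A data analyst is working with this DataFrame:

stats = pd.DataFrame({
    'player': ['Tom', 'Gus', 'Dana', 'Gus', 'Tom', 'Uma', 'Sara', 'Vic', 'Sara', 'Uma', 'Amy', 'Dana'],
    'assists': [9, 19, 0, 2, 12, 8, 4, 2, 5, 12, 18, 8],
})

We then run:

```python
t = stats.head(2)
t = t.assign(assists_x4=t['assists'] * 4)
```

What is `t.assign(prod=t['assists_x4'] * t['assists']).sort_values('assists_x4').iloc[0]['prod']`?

324

take first 2 rows:
  player  assists
0    Tom        9
1    Gus       19
add column assists_x4 = t['assists'] * 4:
  player  assists  assists_x4
0    Tom        9          36
1    Gus       19          76
add column prod = t['assists_x4'] * t['assists']:
  player  assists  assists_x4  prod
0    Tom        9          36   324
1    Gus       19          76  1444
sort by assists_x4:
  player  assists  assists_x4  prod
0    Tom        9          36   324
1    Gus       19          76  1444
So iloc[0]['prod'] = 324.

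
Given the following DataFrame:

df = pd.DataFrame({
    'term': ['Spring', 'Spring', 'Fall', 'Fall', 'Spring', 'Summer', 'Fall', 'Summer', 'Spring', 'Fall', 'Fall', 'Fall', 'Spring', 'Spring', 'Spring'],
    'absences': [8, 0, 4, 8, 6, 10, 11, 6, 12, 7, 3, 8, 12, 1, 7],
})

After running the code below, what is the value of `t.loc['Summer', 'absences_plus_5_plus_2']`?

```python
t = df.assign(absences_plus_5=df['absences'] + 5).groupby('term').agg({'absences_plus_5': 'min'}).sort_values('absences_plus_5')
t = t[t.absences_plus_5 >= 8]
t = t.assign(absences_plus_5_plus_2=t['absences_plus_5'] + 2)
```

13

add column absences_plus_5 = df['absences'] + 5:
      term  absences  absences_plus_5
0   Spring         8               13
1   Spring         0                5
2     Fall         4                9
3     Fall         8               13
4   Spring         6               11
5   Summer        10               15
6     Fall        11               16
7   Summer         6               11
8   Spring        12               17
9     Fall         7               12
10    Fall         3                8
11    Fall         8               13
12  Spring        12               17
13  Spring         1                6
14  Spring         7               12
group by term, min of absences_plus_5:
        absences_plus_5
term                   
Fall                  8
Spring                5
Summer               11
sort by absences_plus_5:
        absences_plus_5
term                   
Spring                5
Fall                  8
Summer               11
filter rows where absences_plus_5 >= 8:
        absences_plus_5
term                   
Fall                  8
Summer               11
add column absences_plus_5_plus_2 = t['absences_plus_5'] + 2:
        absences_plus_5  absences_plus_5_plus_2
term                                           
Fall                  8                      10
Summer               11                      13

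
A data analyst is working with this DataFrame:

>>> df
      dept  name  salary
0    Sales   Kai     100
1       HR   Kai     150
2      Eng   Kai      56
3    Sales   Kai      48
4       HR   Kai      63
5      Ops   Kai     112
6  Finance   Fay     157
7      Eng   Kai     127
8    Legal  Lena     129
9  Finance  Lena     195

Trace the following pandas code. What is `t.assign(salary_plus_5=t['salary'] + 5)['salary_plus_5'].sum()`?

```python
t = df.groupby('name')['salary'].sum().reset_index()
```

group by name, sum of salary:
name
Fay     157
Kai     656
Lena    324
Name: salary, dtype: int64
reset_index():
   name  salary
0   Fay     157
1   Kai     656
2  Lena     324
add column salary_plus_5 = t['salary'] + 5:
   name  salary  salary_plus_5
0   Fay     157            162
1   Kai     656            661
2  Lena     324            329

1152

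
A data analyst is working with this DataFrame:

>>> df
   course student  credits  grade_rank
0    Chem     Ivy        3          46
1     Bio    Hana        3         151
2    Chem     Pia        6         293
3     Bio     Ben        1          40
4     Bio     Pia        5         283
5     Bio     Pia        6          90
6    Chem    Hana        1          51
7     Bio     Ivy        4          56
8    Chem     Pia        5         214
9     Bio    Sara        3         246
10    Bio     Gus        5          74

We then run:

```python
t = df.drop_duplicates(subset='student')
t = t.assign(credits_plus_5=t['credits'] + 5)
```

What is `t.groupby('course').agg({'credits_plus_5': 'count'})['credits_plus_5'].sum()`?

drop duplicate student (keep=first):
   course student  credits  grade_rank
0    Chem     Ivy        3          46
1     Bio    Hana        3         151
2    Chem     Pia        6         293
3     Bio     Ben        1          40
9     Bio    Sara        3         246
10    Bio     Gus        5          74
add column credits_plus_5 = t['credits'] + 5:
   course student  credits  grade_rank  credits_plus_5
0    Chem     Ivy        3          46               8
1     Bio    Hana        3         151               8
2    Chem     Pia        6         293              11
3     Bio     Ben        1          40               6
9     Bio    Sara        3         246               8
10    Bio     Gus        5          74              10
group by course, count of credits_plus_5:
        credits_plus_5
course                
Bio                  4
Chem                 2
Finally, sum of column 'credits_plus_5' = 6.

6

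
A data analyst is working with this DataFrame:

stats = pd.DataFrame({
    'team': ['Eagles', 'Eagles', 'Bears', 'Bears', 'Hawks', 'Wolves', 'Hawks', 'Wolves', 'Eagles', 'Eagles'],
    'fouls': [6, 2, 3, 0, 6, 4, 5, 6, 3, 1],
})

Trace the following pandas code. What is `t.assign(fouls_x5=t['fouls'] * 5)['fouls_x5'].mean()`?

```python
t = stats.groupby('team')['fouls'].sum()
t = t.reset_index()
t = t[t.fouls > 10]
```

group by team, sum of fouls:
team
Bears      3
Eagles    12
Hawks     11
Wolves    10
Name: fouls, dtype: int64
reset_index():
     team  fouls
0   Bears      3
1  Eagles     12
2   Hawks     11
3  Wolves     10
filter rows where fouls > 10:
     team  fouls
1  Eagles     12
2   Hawks     11
add column fouls_x5 = t['fouls'] * 5:
     team  fouls  fouls_x5
1  Eagles     12        60
2   Hawks     11        55
The mean of column 'fouls_x5' is 57.5.

57.5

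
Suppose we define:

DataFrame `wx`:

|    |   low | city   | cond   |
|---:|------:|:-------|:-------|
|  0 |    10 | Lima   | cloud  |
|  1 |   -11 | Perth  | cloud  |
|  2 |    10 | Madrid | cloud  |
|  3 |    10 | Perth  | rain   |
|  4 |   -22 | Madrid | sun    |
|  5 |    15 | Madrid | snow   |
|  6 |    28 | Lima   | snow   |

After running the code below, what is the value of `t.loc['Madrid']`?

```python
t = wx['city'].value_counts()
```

value_counts of city:
city
Madrid    3
Lima      2
Perth     2
Name: count, dtype: int64

3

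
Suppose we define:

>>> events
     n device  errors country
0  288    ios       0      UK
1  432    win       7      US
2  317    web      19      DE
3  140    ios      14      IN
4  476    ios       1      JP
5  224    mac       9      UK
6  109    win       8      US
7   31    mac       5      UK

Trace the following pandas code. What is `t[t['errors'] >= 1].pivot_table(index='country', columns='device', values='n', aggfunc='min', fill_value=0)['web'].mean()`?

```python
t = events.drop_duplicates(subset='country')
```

drop duplicate country (keep=first):
     n device  errors country
0  288    ios       0      UK
1  432    win       7      US
2  317    web      19      DE
3  140    ios      14      IN
4  476    ios       1      JP
filter rows where errors >= 1:
     n device  errors country
1  432    win       7      US
2  317    web      19      DE
3  140    ios      14      IN
4  476    ios       1      JP
pivot: rows=country, cols=device, min(n):
device   ios  web  win
country               
DE         0  317    0
IN       140    0    0
JP       476    0    0
US         0    0  432

79.25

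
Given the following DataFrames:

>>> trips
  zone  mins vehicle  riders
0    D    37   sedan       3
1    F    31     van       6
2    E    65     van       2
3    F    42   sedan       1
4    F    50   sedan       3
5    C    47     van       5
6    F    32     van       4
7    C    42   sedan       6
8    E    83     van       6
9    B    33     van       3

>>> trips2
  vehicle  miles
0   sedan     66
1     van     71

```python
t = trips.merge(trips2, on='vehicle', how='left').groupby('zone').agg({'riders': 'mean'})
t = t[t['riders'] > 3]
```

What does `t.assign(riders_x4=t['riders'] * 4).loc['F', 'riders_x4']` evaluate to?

merge on 'vehicle' (how='left') → 10 rows:
  zone  mins vehicle  riders  miles
0    D    37   sedan       3     66
1    F    31     van       6     71
2    E    65     van       2     71
3    F    42   sedan       1     66
4    F    50   sedan       3     66
5    C    47     van       5     71
6    F    32     van       4     71
7    C    42   sedan       6     66
8    E    83     van       6     71
9    B    33     van       3     71
group by zone, mean of riders:
      riders
zone        
B        3.0
C        5.5
D        3.0
E        4.0
F        3.5
filter rows where riders > 3:
      riders
zone        
C        5.5
E        4.0
F        3.5
add column riders_x4 = t['riders'] * 4:
      riders  riders_x4
zone                   
C        5.5       22.0
E        4.0       16.0
F        3.5       14.0
Finally, value at row 'F', column 'riders_x4' = 14.0.

14.0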